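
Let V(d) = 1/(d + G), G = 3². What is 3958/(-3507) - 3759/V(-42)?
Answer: 435028871/3507 ≈ 1.2405e+5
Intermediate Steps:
G = 9
V(d) = 1/(9 + d) (V(d) = 1/(d + 9) = 1/(9 + d))
3958/(-3507) - 3759/V(-42) = 3958/(-3507) - 3759/(1/(9 - 42)) = 3958*(-1/3507) - 3759/(1/(-33)) = -3958/3507 - 3759/(-1/33) = -3958/3507 - 3759*(-33) = -3958/3507 + 124047 = 435028871/3507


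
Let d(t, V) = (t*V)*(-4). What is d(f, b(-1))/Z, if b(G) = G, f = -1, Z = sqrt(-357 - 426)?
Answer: 4*I*sqrt(87)/261 ≈ 0.14295*I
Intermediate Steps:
Z = 3*I*sqrt(87) (Z = sqrt(-783) = 3*I*sqrt(87) ≈ 27.982*I)
d(t, V) = -4*V*t (d(t, V) = (V*t)*(-4) = -4*V*t)
d(f, b(-1))/Z = (-4*(-1)*(-1))/((3*I*sqrt(87))) = -(-4)*I*sqrt(87)/261 = 4*I*sqrt(87)/261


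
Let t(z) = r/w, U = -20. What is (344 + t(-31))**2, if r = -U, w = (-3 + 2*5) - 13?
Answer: 1044484/9 ≈ 1.1605e+5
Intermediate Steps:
w = -6 (w = (-3 + 10) - 13 = 7 - 13 = -6)
r = 20 (r = -1*(-20) = 20)
t(z) = -10/3 (t(z) = 20/(-6) = 20*(-1/6) = -10/3)
(344 + t(-31))**2 = (344 - 10/3)**2 = (1022/3)**2 = 1044484/9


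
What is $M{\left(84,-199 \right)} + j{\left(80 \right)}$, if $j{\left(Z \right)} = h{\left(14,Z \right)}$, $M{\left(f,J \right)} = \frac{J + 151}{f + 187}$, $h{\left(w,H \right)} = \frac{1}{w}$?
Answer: $- \frac{401}{3794} \approx -0.10569$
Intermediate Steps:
$M{\left(f,J \right)} = \frac{151 + J}{187 + f}$
$j{\left(Z \right)} = \frac{1}{14}$
$M{\left(84,-199 \right)} + j{\left(80 \right)} = \frac{151 - 199}{187 + 84} + \frac{1}{14} = \frac{1}{271} \left(-48\right) + \frac{1}{14} = - \frac{48}{271} + \frac{1}{14} = - \frac{401}{3794}$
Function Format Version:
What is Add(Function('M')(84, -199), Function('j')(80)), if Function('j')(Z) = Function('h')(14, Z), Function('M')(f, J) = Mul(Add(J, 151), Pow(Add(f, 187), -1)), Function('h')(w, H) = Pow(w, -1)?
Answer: Rational(-401, 3794) ≈ -0.10569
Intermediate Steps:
Function('M')(f, J) = Mul(Pow(Add(187, f), -1), Add(151, J)) (Function('M')(f, J) = Mul(Add(151, J), Pow(Add(187, f), -1)) = Mul(Pow(Add(187, f), -1), Add(151, J)))
Function('j')(Z) = Rational(1, 14) (Function('j')(Z) = Pow(14, -1) = Rational(1, 14))
Add(Function('M')(84, -199), Function('j')(80)) = Add(Mul(Pow(Add(187, 84), -1), Add(151, -199)), Rational(1, 14)) = Add(Mul(Pow(271, -1), -48), Rational(1, 14)) = Add(Mul(Rational(1, 271), -48), Rational(1, 14)) = Add(Rational(-48, 271), Rational(1, 14)) = Rational(-401, 3794)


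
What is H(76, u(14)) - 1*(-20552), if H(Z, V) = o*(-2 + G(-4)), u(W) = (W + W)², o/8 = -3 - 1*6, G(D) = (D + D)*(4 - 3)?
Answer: 21272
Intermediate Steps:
G(D) = 2*D (G(D) = (2*D)*1 = 2*D)
o = -72 (o = 8*(-3 - 1*6) = 8*(-3 - 6) = 8*(-9) = -72)
u(W) = 4*W² (u(W) = (2*W)² = 4*W²)
H(Z, V) = 720 (H(Z, V) = -72*(-2 + 2*(-4)) = -72*(-2 - 8) = -72*(-10) = 720)
H(76, u(14)) - 1*(-20552) = 720 - 1*(-20552) = 720 + 20552 = 21272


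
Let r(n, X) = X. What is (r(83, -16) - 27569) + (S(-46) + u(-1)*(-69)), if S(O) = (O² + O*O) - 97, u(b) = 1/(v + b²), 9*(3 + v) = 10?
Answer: -186979/8 ≈ -23372.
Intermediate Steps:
v = -17/9 (v = -3 + (⅑)*10 = -3 + 10/9 = -17/9 ≈ -1.8889)
u(b) = 1/(-17/9 + b²)
S(O) = -97 + 2*O² (S(O) = (O² + O²) - 97 = 2*O² - 97 = -97 + 2*O²)
(r(83, -16) - 27569) + (S(-46) + u(-1)*(-69)) = (-16 - 27569) + ((-97 + 2*(-46)²) + (9/(-17 + 9*(-1)²))*(-69)) = -27585 + ((-97 + 2*2116) + (9/(-17 + 9*1))*(-69)) = -27585 + ((-97 + 4232) + (9/(-17 + 9))*(-69)) = -27585 + (4135 + (9/(-8))*(-69)) = -27585 + (4135 + (9*(-⅛))*(-69)) = -27585 + (4135 - 9/8*(-69)) = -27585 + (4135 + 621/8) = -27585 + 33701/8 = -186979/8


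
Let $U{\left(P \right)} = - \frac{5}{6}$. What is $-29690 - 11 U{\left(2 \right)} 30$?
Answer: $-29415$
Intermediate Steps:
$U{\left(P \right)} = - \frac{5}{6}$ ($U{\left(P \right)} = \left(-5\right) \frac{1}{6} = - \frac{5}{6}$)
$-29690 - 11 U{\left(2 \right)} 30 = -29690 - 11 \left(- \frac{5}{6}\right) 30 = -29690 - \left(- \frac{55}{6}\right) 30 = -29690 - -275 = -29690 + 275 = -29415$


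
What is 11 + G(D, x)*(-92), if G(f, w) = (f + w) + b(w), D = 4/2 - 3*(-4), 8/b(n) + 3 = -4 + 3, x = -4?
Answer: -725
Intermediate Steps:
b(n) = -2 (b(n) = 8/(-3 + (-4 + 3)) = 8/(-3 - 1) = 8/(-4) = 8*(-1/4) = -2)
D = 14 (D = 4*(1/2) + 12 = 2 + 12 = 14)
G(f, w) = -2 + f + w (G(f, w) = (f + w) - 2 = -2 + f + w)
11 + G(D, x)*(-92) = 11 + (-2 + 14 - 4)*(-92) = 11 + 8*(-92) = 11 - 736 = -725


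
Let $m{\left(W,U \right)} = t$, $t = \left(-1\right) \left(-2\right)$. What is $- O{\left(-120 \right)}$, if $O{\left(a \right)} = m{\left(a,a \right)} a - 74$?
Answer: $314$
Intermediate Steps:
$t = 2$
$m{\left(W,U \right)} = 2$
$O{\left(a \right)} = -74 + 2 a$ ($O{\left(a \right)} = 2 a - 74 = -74 + 2 a$)
$- O{\left(-120 \right)} = - (-74 + 2 \left(-120\right)) = - (-74 - 240) = \left(-1\right) \left(-314\right) = 314$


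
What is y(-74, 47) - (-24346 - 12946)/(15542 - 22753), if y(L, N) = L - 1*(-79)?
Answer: -1237/7211 ≈ -0.17154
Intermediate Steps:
y(L, N) = 79 + L (y(L, N) = L + 79 = 79 + L)
y(-74, 47) - (-24346 - 12946)/(15542 - 22753) = (79 - 74) - (-24346 - 12946)/(15542 - 22753) = 5 - (-37292)/(-7211) = 5 - (-37292)*(-1)/7211 = 5 - 1*37292/7211 = 5 - 37292/7211 = -1237/7211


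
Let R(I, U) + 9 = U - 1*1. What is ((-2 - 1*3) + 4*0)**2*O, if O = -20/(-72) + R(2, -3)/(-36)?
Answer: 575/36 ≈ 15.972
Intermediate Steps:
R(I, U) = -10 + U (R(I, U) = -9 + (U - 1*1) = -9 + (U - 1) = -9 + (-1 + U) = -10 + U)
O = 23/36 (O = -20/(-72) + (-10 - 3)/(-36) = -20*(-1/72) - 13*(-1/36) = 5/18 + 13/36 = 23/36 ≈ 0.63889)
((-2 - 1*3) + 4*0)**2*O = ((-2 - 1*3) + 4*0)**2*(23/36) = ((-2 - 3) + 0)**2*(23/36) = (-5 + 0)**2*(23/36) = (-5)**2*(23/36) = 25*(23/36) = 575/36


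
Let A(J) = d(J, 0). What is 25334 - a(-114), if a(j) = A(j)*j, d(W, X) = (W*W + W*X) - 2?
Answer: 1506650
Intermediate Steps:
d(W, X) = -2 + W**2 + W*X (d(W, X) = (W**2 + W*X) - 2 = -2 + W**2 + W*X)
A(J) = -2 + J**2 (A(J) = -2 + J**2 + J*0 = -2 + J**2 + 0 = -2 + J**2)
a(j) = j*(-2 + j**2) (a(j) = (-2 + j**2)*j = j*(-2 + j**2))
25334 - a(-114) = 25334 - (-114)*(-2 + (-114)**2) = 25334 - (-114)*(-2 + 12996) = 25334 - (-114)*12994 = 25334 - 1*(-1481316) = 25334 + 1481316 = 1506650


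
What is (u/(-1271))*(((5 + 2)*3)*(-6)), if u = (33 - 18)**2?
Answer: 28350/1271 ≈ 22.305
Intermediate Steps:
u = 225 (u = 15**2 = 225)
(u/(-1271))*(((5 + 2)*3)*(-6)) = (225/(-1271))*(((5 + 2)*3)*(-6)) = (225*(-1/1271))*((7*3)*(-6)) = -4725*(-6)/1271 = -225/1271*(-126) = 28350/1271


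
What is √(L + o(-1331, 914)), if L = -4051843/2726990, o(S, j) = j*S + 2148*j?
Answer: √5553087016050811230/2726990 ≈ 864.14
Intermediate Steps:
o(S, j) = 2148*j + S*j (o(S, j) = S*j + 2148*j = 2148*j + S*j)
L = -4051843/2726990 (L = -4051843*1/2726990 = -4051843/2726990 ≈ -1.4858)
√(L + o(-1331, 914)) = √(-4051843/2726990 + 914*(2148 - 1331)) = √(-4051843/2726990 + 914*817) = √(-4051843/2726990 + 746738) = √(2036343006777/2726990) = √5553087016050811230/2726990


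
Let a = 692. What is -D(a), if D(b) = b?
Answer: -692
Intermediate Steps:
-D(a) = -1*692 = -692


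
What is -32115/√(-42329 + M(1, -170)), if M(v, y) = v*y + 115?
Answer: 10705*I*√2649/3532 ≈ 155.99*I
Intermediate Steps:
M(v, y) = 115 + v*y
-32115/√(-42329 + M(1, -170)) = -32115/√(-42329 + (115 + 1*(-170))) = -32115/√(-42329 + (115 - 170)) = -32115/√(-42329 - 55) = -32115*(-I*√2649/10596) = -(-10705)*I*√2649/3532 = 10705*I*√2649/3532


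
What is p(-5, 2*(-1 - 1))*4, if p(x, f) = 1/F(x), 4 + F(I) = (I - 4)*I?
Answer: 4/41 ≈ 0.097561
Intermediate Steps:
F(I) = -4 + I*(-4 + I) (F(I) = -4 + (I - 4)*I = -4 + (-4 + I)*I = -4 + I*(-4 + I))
p(x, f) = 1/(-4 + x² - 4*x)
p(-5, 2*(-1 - 1))*4 = 4/(-4 + (-5)² - 4*(-5)) = 4/(-4 + 25 + 20) = 4/41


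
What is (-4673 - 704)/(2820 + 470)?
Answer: -5377/3290 ≈ -1.6343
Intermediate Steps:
(-4673 - 704)/(2820 + 470) = -5377/3290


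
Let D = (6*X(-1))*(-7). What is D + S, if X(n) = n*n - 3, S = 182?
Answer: 266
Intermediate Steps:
X(n) = -3 + n**2 (X(n) = n**2 - 3 = -3 + n**2)
D = 84 (D = (6*(-3 + (-1)**2))*(-7) = (6*(-3 + 1))*(-7) = (6*(-2))*(-7) = -12*(-7) = 84)
D + S = 84 + 182 = 266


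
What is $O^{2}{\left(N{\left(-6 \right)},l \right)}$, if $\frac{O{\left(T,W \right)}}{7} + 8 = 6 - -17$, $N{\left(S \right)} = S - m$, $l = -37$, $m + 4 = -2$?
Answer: $11025$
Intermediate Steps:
$m = -6$ ($m = -4 - 2 = -6$)
$N{\left(S \right)} = 6 + S$ ($N{\left(S \right)} = S - -6 = S + 6 = 6 + S$)
$O{\left(T,W \right)} = 105$ ($O{\left(T,W \right)} = -56 + 7 \left(6 - -17\right) = -56 + 7 \left(6 + 17\right) = -56 + 7 \cdot 23 = -56 + 161 = 105$)
$O^{2}{\left(N{\left(-6 \right)},l \right)} = 105^{2} = 11025$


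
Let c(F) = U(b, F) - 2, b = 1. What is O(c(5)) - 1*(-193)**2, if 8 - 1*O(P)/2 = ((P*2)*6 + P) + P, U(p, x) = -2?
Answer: -37121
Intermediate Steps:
c(F) = -4 (c(F) = -2 - 2 = -4)
O(P) = 16 - 28*P (O(P) = 16 - 2*(((P*2)*6 + P) + P) = 16 - 2*(((2*P)*6 + P) + P) = 16 - 2*((12*P + P) + P) = 16 - 2*(13*P + P) = 16 - 28*P)
O(c(5)) - 1*(-193)**2 = (16 - 28*(-4)) - 1*(-193)**2 = (16 + 112) - 1*37249 = 128 - 37249 = -37121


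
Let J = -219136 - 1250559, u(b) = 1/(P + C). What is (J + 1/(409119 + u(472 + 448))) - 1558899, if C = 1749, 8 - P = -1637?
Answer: -4205353856465484/1388549887 ≈ -3.0286e+6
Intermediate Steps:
P = 1645 (P = 8 - 1*(-1637) = 8 + 1637 = 1645)
u(b) = 1/3394 (u(b) = 1/(1645 + 1749) = 1/3394)
J = -1469695
(J + 1/(409119 + u(472 + 448))) - 1558899 = (-1469695 + 1/(409119 + 1/3394)) - 1558899 = (-1469695 + 1/(1388549887/3394)) - 1558899 = (-1469695 + 3394/1388549887) - 1558899 = -2040744826171071/1388549887 - 1558899 = -4205353856465484/1388549887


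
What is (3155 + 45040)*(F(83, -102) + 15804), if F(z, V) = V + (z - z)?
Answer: 756757890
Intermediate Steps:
F(z, V) = V (F(z, V) = V + 0 = V)
(3155 + 45040)*(F(83, -102) + 15804) = (3155 + 45040)*(-102 + 15804) = 48195*15702 = 756757890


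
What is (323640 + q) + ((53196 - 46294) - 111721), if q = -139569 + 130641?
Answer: 209893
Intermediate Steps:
q = -8928
(323640 + q) + ((53196 - 46294) - 111721) = (323640 - 8928) + ((53196 - 46294) - 111721) = 314712 + (6902 - 111721) = 314712 - 104819 = 209893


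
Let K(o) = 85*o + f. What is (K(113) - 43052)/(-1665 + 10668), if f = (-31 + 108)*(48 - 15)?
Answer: -10302/3001 ≈ -3.4329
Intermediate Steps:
f = 2541 (f = 77*33 = 2541)
K(o) = 2541 + 85*o (K(o) = 85*o + 2541 = 2541 + 85*o)
(K(113) - 43052)/(-1665 + 10668) = ((2541 + 85*113) - 43052)/(-1665 + 10668) = ((2541 + 9605) - 43052)/9003 = (12146 - 43052)*(1/9003) = -30906*1/9003 = -10302/3001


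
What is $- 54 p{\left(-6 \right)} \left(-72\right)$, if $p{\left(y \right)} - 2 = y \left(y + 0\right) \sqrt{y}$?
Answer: $7776 + 139968 i \sqrt{6} \approx 7776.0 + 3.4285 \cdot 10^{5} i$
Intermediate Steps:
$p{\left(y \right)} = 2 + y^{\frac{5}{2}}$ ($p{\left(y \right)} = 2 + y \left(y + 0\right) \sqrt{y} = 2 + y y \sqrt{y} = 2 + y^{2} \sqrt{y} = 2 + y^{\frac{5}{2}}$)
$- 54 p{\left(-6 \right)} \left(-72\right) = - 54 \left(2 + \left(-6\right)^{\frac{5}{2}}\right) \left(-72\right) = - 54 \left(2 + 36 i \sqrt{6}\right) \left(-72\right) = \left(-108 - 1944 i \sqrt{6}\right) \left(-72\right) = 7776 + 139968 i \sqrt{6}$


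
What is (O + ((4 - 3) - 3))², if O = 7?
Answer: 25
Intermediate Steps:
(O + ((4 - 3) - 3))² = (7 + ((4 - 3) - 3))² = (7 + (1 - 3))² = (7 - 2)² = 5² = 25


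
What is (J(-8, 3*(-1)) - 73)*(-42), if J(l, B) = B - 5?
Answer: 3402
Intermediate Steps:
J(l, B) = -5 + B
(J(-8, 3*(-1)) - 73)*(-42) = ((-5 + 3*(-1)) - 73)*(-42) = ((-5 - 3) - 73)*(-42) = (-8 - 73)*(-42) = -81*(-42) = 3402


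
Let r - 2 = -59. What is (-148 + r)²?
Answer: 42025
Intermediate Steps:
r = -57 (r = 2 - 59 = -57)
(-148 + r)² = (-148 - 57)² = (-205)² = 42025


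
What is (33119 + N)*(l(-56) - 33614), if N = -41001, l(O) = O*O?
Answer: 240227596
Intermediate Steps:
l(O) = O**2
(33119 + N)*(l(-56) - 33614) = (33119 - 41001)*((-56)**2 - 33614) = -7882*(3136 - 33614) = -7882*(-30478) = 240227596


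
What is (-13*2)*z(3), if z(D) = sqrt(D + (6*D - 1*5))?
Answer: -104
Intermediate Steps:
z(D) = sqrt(-5 + 7*D) (z(D) = sqrt(D + (6*D - 5)) = sqrt(D + (-5 + 6*D)) = sqrt(-5 + 7*D))
(-13*2)*z(3) = (-13*2)*sqrt(-5 + 7*3) = -26*sqrt(-5 + 21) = -26*sqrt(16) = -26*4 = -104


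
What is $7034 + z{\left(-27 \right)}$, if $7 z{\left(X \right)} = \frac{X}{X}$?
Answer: $\frac{49239}{7} \approx 7034.1$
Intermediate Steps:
$z{\left(X \right)} = \frac{1}{7}$ ($z{\left(X \right)} = \frac{X \frac{1}{X}}{7} = \frac{1}{7} \cdot 1 = \frac{1}{7}$)
$7034 + z{\left(-27 \right)} = 7034 + \frac{1}{7} = \frac{49239}{7}$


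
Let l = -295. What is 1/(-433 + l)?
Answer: -1/728 ≈ -0.0013736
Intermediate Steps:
1/(-433 + l) = 1/(-433 - 295) = 1/(-728) = -1/728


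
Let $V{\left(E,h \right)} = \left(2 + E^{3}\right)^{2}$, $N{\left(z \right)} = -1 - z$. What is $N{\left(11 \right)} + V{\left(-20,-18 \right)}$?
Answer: $63967992$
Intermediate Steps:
$N{\left(11 \right)} + V{\left(-20,-18 \right)} = \left(-1 - 11\right) + \left(2 + \left(-20\right)^{3}\right)^{2} = \left(-1 - 11\right) + \left(2 - 8000\right)^{2} = -12 + \left(-7998\right)^{2} = -12 + 63968004 = 63967992$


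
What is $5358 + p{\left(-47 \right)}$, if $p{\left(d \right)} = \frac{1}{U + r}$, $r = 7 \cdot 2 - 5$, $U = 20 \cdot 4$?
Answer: $\frac{476863}{89} \approx 5358.0$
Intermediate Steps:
$U = 80$
$r = 9$ ($r = 14 - 5 = 9$)
$p{\left(d \right)} = \frac{1}{89}$ ($p{\left(d \right)} = \frac{1}{80 + 9} = \frac{1}{89}$)
$5358 + p{\left(-47 \right)} = 5358 + \frac{1}{89} = \frac{476863}{89}$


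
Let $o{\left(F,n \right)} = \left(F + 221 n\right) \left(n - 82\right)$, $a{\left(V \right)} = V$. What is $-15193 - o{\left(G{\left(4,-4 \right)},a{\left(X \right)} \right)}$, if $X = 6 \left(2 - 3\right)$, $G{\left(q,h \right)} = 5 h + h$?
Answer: $-133993$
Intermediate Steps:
$G{\left(q,h \right)} = 6 h$
$X = -6$ ($X = 6 \left(-1\right) = -6$)
$o{\left(F,n \right)} = \left(-82 + n\right) \left(F + 221 n\right)$ ($o{\left(F,n \right)} = \left(F + 221 n\right) \left(-82 + n\right) = \left(-82 + n\right) \left(F + 221 n\right)$)
$-15193 - o{\left(G{\left(4,-4 \right)},a{\left(X \right)} \right)} = -15193 - \left(\left(-18122\right) \left(-6\right) - 82 \cdot 6 \left(-4\right) + 221 \left(-6\right)^{2} + 6 \left(-4\right) \left(-6\right)\right) = -15193 - \left(108732 - -1968 + 221 \cdot 36 - -144\right) = -15193 - \left(108732 + 1968 + 7956 + 144\right) = -15193 - 118800 = -133993$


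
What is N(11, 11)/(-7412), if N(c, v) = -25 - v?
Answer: 9/1853 ≈ 0.0048570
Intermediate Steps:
N(11, 11)/(-7412) = (-25 - 1*11)/(-7412) = (-25 - 11)*(-1/7412) = -36*(-1/7412) = 9/1853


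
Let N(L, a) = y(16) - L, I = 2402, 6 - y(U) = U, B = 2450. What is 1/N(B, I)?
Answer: -1/2460 ≈ -0.00040650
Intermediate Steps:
y(U) = 6 - U
N(L, a) = -10 - L (N(L, a) = (6 - 1*16) - L = (6 - 16) - L = -10 - L)
1/N(B, I) = 1/(-10 - 1*2450) = 1/(-10 - 2450) = 1/(-2460) = -1/2460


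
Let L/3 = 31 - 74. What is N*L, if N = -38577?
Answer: 4976433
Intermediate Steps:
L = -129 (L = 3*(31 - 74) = 3*(-43) = -129)
N*L = -38577*(-129) = 4976433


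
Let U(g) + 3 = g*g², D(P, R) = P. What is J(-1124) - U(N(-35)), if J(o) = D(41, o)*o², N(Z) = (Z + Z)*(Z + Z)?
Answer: -117597201581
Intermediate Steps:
N(Z) = 4*Z² (N(Z) = (2*Z)*(2*Z) = 4*Z²)
U(g) = -3 + g³ (U(g) = -3 + g*g² = -3 + g³)
J(o) = 41*o²
J(-1124) - U(N(-35)) = 41*(-1124)² - (-3 + (4*(-35)²)³) = 41*1263376 - (-3 + (4*1225)³) = 51798416 - (-3 + 4900³) = 51798416 - (-3 + 117649000000) = 51798416 - 1*117648999997 = 51798416 - 117648999997 = -117597201581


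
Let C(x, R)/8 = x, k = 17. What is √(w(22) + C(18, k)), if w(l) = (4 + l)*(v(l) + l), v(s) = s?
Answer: 2*√322 ≈ 35.889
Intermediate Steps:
C(x, R) = 8*x
w(l) = 2*l*(4 + l) (w(l) = (4 + l)*(l + l) = (4 + l)*(2*l) = 2*l*(4 + l))
√(w(22) + C(18, k)) = √(2*22*(4 + 22) + 8*18) = √(2*22*26 + 144) = √(1144 + 144) = √1288 = 2*√322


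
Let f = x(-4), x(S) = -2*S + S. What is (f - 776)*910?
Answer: -702520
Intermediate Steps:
x(S) = -S
f = 4 (f = -1*(-4) = 4)
(f - 776)*910 = (4 - 776)*910 = -772*910 = -702520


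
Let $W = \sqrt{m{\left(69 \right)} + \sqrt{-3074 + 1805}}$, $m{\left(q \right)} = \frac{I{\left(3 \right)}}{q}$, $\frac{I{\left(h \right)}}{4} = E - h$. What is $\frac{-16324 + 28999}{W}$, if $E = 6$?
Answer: $\frac{12675 \sqrt{23}}{\sqrt{4 + 69 i \sqrt{141}}} \approx 1505.3 - 1498.0 i$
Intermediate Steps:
$I{\left(h \right)} = 24 - 4 h$ ($I{\left(h \right)} = 4 \left(6 - h\right) = 24 - 4 h$)
$m{\left(q \right)} = \frac{12}{q}$ ($m{\left(q \right)} = \frac{24 - 12}{q} = \frac{12}{q}$)
$W = \sqrt{\frac{4}{23} + 3 i \sqrt{141}}$ ($W = \sqrt{\frac{12}{69} + \sqrt{-3074 + 1805}} = \sqrt{12 \cdot \frac{1}{69} + \sqrt{-1269}} = \sqrt{\frac{4}{23} + 3 i \sqrt{141}} \approx 4.2307 + 4.2101 i$)
$\frac{-16324 + 28999}{W} = \frac{-16324 + 28999}{\frac{1}{23} \sqrt{92 + 1587 i \sqrt{141}}} = 12675 \frac{23}{\sqrt{92 + 1587 i \sqrt{141}}} = \frac{291525}{\sqrt{92 + 1587 i \sqrt{141}}}$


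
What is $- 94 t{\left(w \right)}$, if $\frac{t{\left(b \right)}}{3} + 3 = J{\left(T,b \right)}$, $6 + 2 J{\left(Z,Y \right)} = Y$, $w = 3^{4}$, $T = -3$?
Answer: $-9729$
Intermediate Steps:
$w = 81$
$J{\left(Z,Y \right)} = -3 + \frac{Y}{2}$
$t{\left(b \right)} = -18 + \frac{3 b}{2}$ ($t{\left(b \right)} = -9 + 3 \left(-3 + \frac{b}{2}\right) = -9 + \left(-9 + \frac{3 b}{2}\right) = -18 + \frac{3 b}{2}$)
$- 94 t{\left(w \right)} = - 94 \left(-18 + \frac{3}{2} \cdot 81\right) = - 94 \left(-18 + \frac{243}{2}\right) = \left(-94\right) \frac{207}{2} = -9729$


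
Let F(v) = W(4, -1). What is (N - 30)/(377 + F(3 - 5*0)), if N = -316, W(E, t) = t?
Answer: -173/188 ≈ -0.92021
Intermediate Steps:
F(v) = -1
(N - 30)/(377 + F(3 - 5*0)) = (-316 - 30)/(377 - 1) = -346/376 = -346*1/376 = -173/188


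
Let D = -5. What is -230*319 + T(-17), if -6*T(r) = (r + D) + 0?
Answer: -220099/3 ≈ -73366.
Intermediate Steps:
T(r) = 5/6 - r/6 (T(r) = -((r - 5) + 0)/6 = -((-5 + r) + 0)/6 = -(-5 + r)/6 = 5/6 - r/6)
-230*319 + T(-17) = -230*319 + (5/6 - 1/6*(-17)) = -73370 + (5/6 + 17/6) = -73370 + 11/3 = -220099/3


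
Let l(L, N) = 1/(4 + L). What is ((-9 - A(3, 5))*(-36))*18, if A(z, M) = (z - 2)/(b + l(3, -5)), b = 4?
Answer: 173664/29 ≈ 5988.4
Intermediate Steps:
A(z, M) = -14/29 + 7*z/29 (A(z, M) = (z - 2)/(4 + 1/(4 + 3)) = (-2 + z)/(4 + 1/7) = (-2 + z)/(4 + ⅐) = (-2 + z)/(29/7) = (-2 + z)*(7/29) = -14/29 + 7*z/29)
((-9 - A(3, 5))*(-36))*18 = ((-9 - (-14/29 + (7/29)*3))*(-36))*18 = ((-9 - (-14/29 + 21/29))*(-36))*18 = ((-9 - 1*7/29)*(-36))*18 = ((-9 - 7/29)*(-36))*18 = -268/29*(-36)*18 = (9648/29)*18 = 173664/29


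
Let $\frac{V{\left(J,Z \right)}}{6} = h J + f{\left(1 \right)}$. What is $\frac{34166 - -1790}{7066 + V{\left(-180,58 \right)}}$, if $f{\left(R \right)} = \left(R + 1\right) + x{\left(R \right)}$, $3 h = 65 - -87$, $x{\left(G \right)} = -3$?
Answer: $- \frac{8989}{11915} \approx -0.75443$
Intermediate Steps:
$h = \frac{152}{3}$ ($h = \frac{65 - -87}{3} = \frac{65 + 87}{3} = \frac{1}{3} \cdot 152 = \frac{152}{3} \approx 50.667$)
$f{\left(R \right)} = -2 + R$ ($f{\left(R \right)} = \left(R + 1\right) - 3 = \left(1 + R\right) - 3 = -2 + R$)
$V{\left(J,Z \right)} = -6 + 304 J$ ($V{\left(J,Z \right)} = 6 \left(\frac{152 J}{3} + \left(-2 + 1\right)\right) = 6 \left(\frac{152 J}{3} - 1\right) = 6 \left(-1 + \frac{152 J}{3}\right) = -6 + 304 J$)
$\frac{34166 - -1790}{7066 + V{\left(-180,58 \right)}} = \frac{34166 - -1790}{7066 + \left(-6 + 304 \left(-180\right)\right)} = \frac{34166 + \left(-10714 + 12504\right)}{7066 - 54726} = \frac{34166 + 1790}{7066 - 54726} = \frac{35956}{-47660} = 35956 \left(- \frac{1}{47660}\right) = - \frac{8989}{11915}$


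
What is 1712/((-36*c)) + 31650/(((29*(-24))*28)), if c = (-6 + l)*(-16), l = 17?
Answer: -435341/321552 ≈ -1.3539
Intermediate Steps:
c = -176 (c = (-6 + 17)*(-16) = 11*(-16) = -176)
1712/((-36*c)) + 31650/(((29*(-24))*28)) = 1712/((-36*(-176))) + 31650/(((29*(-24))*28)) = 1712/6336 + 31650/((-696*28)) = 1712*(1/6336) + 31650/(-19488) = 107/396 + 31650*(-1/19488) = 107/396 - 5275/3248 = -435341/321552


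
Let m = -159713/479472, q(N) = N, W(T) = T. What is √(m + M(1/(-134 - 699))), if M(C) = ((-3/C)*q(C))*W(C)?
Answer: I*√1368233726943/2037756 ≈ 0.57402*I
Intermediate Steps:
m = -159713/479472 (m = -159713*1/479472 = -159713/479472 ≈ -0.33310)
M(C) = -3*C (M(C) = ((-3/C)*C)*C = -3*C)
√(m + M(1/(-134 - 699))) = √(-159713/479472 - 3/(-134 - 699)) = √(-159713/479472 - 3/(-833)) = √(-159713/479472 - 3*(-1/833)) = √(-159713/479472 + 3/833) = √(-18800359/57057168) = I*√1368233726943/2037756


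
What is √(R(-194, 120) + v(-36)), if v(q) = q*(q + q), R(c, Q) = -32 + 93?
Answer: √2653 ≈ 51.507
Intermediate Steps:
R(c, Q) = 61
v(q) = 2*q² (v(q) = q*(2*q) = 2*q²)
√(R(-194, 120) + v(-36)) = √(61 + 2*(-36)²) = √(61 + 2*1296) = √(61 + 2592) = √2653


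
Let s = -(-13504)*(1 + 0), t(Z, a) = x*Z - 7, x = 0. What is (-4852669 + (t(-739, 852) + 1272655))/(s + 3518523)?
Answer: -3580021/3532027 ≈ -1.0136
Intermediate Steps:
t(Z, a) = -7 (t(Z, a) = 0*Z - 7 = 0 - 7 = -7)
s = 13504 (s = -(-13504) = -13504*(-1) = 13504)
(-4852669 + (t(-739, 852) + 1272655))/(s + 3518523) = (-4852669 + (-7 + 1272655))/(13504 + 3518523) = (-4852669 + 1272648)/3532027 = -3580021*1/3532027 = -3580021/3532027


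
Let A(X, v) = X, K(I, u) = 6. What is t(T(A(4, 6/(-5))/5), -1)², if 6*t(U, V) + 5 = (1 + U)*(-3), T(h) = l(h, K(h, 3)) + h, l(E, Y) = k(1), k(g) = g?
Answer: 4489/900 ≈ 4.9878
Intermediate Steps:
l(E, Y) = 1
T(h) = 1 + h
t(U, V) = -4/3 - U/2 (t(U, V) = -⅚ + ((1 + U)*(-3))/6 = -⅚ + (-3 - 3*U)/6 = -⅚ + (-½ - U/2) = -4/3 - U/2)
t(T(A(4, 6/(-5))/5), -1)² = (-4/3 - (1 + 4/5)/2)² = (-4/3 - (1 + 4*(⅕))/2)² = (-4/3 - (1 + ⅘)/2)² = (-4/3 - ½*9/5)² = (-4/3 - 9/10)² = (-67/30)² = 4489/900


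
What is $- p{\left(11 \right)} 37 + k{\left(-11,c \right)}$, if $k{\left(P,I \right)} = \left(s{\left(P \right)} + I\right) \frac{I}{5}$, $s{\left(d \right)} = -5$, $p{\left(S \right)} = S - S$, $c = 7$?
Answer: $\frac{14}{5} \approx 2.8$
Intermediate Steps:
$p{\left(S \right)} = 0$
$k{\left(P,I \right)} = \frac{I \left(-5 + I\right)}{5}$ ($k{\left(P,I \right)} = \left(-5 + I\right) \frac{I}{5} = \frac{I \left(-5 + I\right)}{5}$)
$- p{\left(11 \right)} 37 + k{\left(-11,c \right)} = \left(-1\right) 0 \cdot 37 + \frac{1}{5} \cdot 7 \left(-5 + 7\right) = 0 \cdot 37 + \frac{1}{5} \cdot 7 \cdot 2 = 0 + \frac{14}{5} = \frac{14}{5}$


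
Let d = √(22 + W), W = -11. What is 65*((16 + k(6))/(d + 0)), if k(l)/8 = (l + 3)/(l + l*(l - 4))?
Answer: 1300*√11/11 ≈ 391.96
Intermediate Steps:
k(l) = 8*(3 + l)/(l + l*(-4 + l)) (k(l) = 8*((l + 3)/(l + l*(l - 4))) = 8*((3 + l)/(l + l*(-4 + l))) = 8*(3 + l)/(l + l*(-4 + l)))
d = √11 (d = √(22 - 11) = √11 ≈ 3.3166)
65*((16 + k(6))/(d + 0)) = 65*((16 + 8*(3 + 6)/(6*(-3 + 6)))/(√11 + 0)) = 65*((16 + 8*(⅙)*9/3)/(√11)) = 65*((16 + 8*(⅙)*(⅓)*9)*(√11/11)) = 65*((16 + 4)*(√11/11)) = 65*(20*(√11/11)) = 65*(20*√11/11) = 1300*√11/11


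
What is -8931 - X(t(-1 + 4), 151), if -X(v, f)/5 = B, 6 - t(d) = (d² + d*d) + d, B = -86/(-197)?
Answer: -1758977/197 ≈ -8928.8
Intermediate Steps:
B = 86/197 (B = -86*(-1/197) = 86/197 ≈ 0.43655)
t(d) = 6 - d - 2*d² (t(d) = 6 - ((d² + d*d) + d) = 6 - ((d² + d²) + d) = 6 - (2*d² + d) = 6 - (d + 2*d²) = 6 + (-d - 2*d²) = 6 - d - 2*d²)
X(v, f) = -430/197 (X(v, f) = -5*86/197 = -430/197)
-8931 - X(t(-1 + 4), 151) = -8931 - 1*(-430/197) = -8931 + 430/197 = -1758977/197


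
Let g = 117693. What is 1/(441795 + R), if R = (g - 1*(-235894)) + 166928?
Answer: 1/962310 ≈ 1.0392e-6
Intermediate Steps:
R = 520515 (R = (117693 - 1*(-235894)) + 166928 = (117693 + 235894) + 166928 = 353587 + 166928 = 520515)
1/(441795 + R) = 1/(441795 + 520515) = 1/962310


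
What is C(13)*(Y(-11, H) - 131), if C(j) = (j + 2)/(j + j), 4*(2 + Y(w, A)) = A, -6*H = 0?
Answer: -1995/26 ≈ -76.731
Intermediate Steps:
H = 0 (H = -⅙*0 = 0)
Y(w, A) = -2 + A/4
C(j) = (2 + j)/(2*j) (C(j) = (2 + j)/((2*j)) = (2 + j)*(1/(2*j)) = (2 + j)/(2*j))
C(13)*(Y(-11, H) - 131) = ((½)*(2 + 13)/13)*((-2 + (¼)*0) - 131) = ((½)*(1/13)*15)*((-2 + 0) - 131) = 15*(-2 - 131)/26 = (15/26)*(-133) = -1995/26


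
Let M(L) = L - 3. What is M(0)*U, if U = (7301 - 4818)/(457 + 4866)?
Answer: -7449/5323 ≈ -1.3994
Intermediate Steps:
M(L) = -3 + L
U = 2483/5323 ≈ 0.46647
M(0)*U = (-3 + 0)*(2483/5323) = -3*2483/5323 = -7449/5323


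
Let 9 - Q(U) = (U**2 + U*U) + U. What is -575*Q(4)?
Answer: 15525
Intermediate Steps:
Q(U) = 9 - U - 2*U**2 (Q(U) = 9 - ((U**2 + U*U) + U) = 9 - ((U**2 + U**2) + U) = 9 - (2*U**2 + U) = 9 - (U + 2*U**2) = 9 + (-U - 2*U**2) = 9 - U - 2*U**2)
-575*Q(4) = -575*(9 - 1*4 - 2*4**2) = -575*(9 - 4 - 2*16) = -575*(9 - 4 - 32) = -575*(-27) = 15525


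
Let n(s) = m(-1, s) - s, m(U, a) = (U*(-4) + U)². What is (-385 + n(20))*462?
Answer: -182952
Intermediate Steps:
m(U, a) = 9*U² (m(U, a) = (-4*U + U)² = (-3*U)² = 9*U²)
n(s) = 9 - s (n(s) = 9*(-1)² - s = 9*1 - s = 9 - s)
(-385 + n(20))*462 = (-385 + (9 - 1*20))*462 = (-385 + (9 - 20))*462 = (-385 - 11)*462 = -396*462 = -182952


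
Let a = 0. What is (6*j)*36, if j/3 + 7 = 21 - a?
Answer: 9072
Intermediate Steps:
j = 42 (j = -21 + 3*(21 - 1*0) = -21 + 3*(21 + 0) = -21 + 3*21 = -21 + 63 = 42)
(6*j)*36 = (6*42)*36 = 252*36 = 9072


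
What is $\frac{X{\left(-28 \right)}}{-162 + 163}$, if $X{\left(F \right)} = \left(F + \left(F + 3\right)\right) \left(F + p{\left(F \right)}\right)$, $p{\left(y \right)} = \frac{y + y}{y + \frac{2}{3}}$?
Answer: $\frac{56392}{41} \approx 1375.4$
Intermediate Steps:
$p{\left(y \right)} = \frac{2 y}{\frac{2}{3} + y}$ ($p{\left(y \right)} = \frac{2 y}{y + 2 \cdot \frac{1}{3}} = \frac{2 y}{y + \frac{2}{3}} = \frac{2 y}{\frac{2}{3} + y}$)
$X{\left(F \right)} = \left(3 + 2 F\right) \left(F + \frac{6 F}{2 + 3 F}\right)$ ($X{\left(F \right)} = \left(F + \left(F + 3\right)\right) \left(F + \frac{6 F}{2 + 3 F}\right) = \left(F + \left(3 + F\right)\right) \left(F + \frac{6 F}{2 + 3 F}\right) = \left(3 + 2 F\right) \left(F + \frac{6 F}{2 + 3 F}\right)$)
$\frac{X{\left(-28 \right)}}{-162 + 163} = \frac{\left(-28\right) \frac{1}{2 + 3 \left(-28\right)} \left(24 + 6 \left(-28\right)^{2} + 25 \left(-28\right)\right)}{-162 + 163} = \frac{\left(-28\right) \frac{1}{2 - 84} \left(24 + 6 \cdot 784 - 700\right)}{1} = - \frac{28 \left(24 + 4704 - 700\right)}{-82} \cdot 1 = \left(-28\right) \left(- \frac{1}{82}\right) 4028 \cdot 1 = \frac{56392}{41} \cdot 1 = \frac{56392}{41}$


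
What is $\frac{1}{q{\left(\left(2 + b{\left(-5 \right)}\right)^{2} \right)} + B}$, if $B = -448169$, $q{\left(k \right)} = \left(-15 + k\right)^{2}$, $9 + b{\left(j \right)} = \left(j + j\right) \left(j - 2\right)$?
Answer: $\frac{1}{15185947} \approx 6.585 \cdot 10^{-8}$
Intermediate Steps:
$b{\left(j \right)} = -9 + 2 j \left(-2 + j\right)$ ($b{\left(j \right)} = -9 + \left(j + j\right) \left(j - 2\right) = -9 + 2 j \left(-2 + j\right)$)
$\frac{1}{q{\left(\left(2 + b{\left(-5 \right)}\right)^{2} \right)} + B} = \frac{1}{\left(-15 + \left(2 - \left(-11 - 50\right)\right)^{2}\right)^{2} - 448169} = \frac{1}{\left(-15 + \left(2 + \left(-9 + 20 + 2 \cdot 25\right)\right)^{2}\right)^{2} - 448169} = \frac{1}{\left(-15 + \left(2 + \left(-9 + 20 + 50\right)\right)^{2}\right)^{2} - 448169} = \frac{1}{\left(-15 + \left(2 + 61\right)^{2}\right)^{2} - 448169} = \frac{1}{\left(-15 + 63^{2}\right)^{2} - 448169} = \frac{1}{\left(-15 + 3969\right)^{2} - 448169} = \frac{1}{3954^{2} - 448169} = \frac{1}{15634116 - 448169} = \frac{1}{15185947}$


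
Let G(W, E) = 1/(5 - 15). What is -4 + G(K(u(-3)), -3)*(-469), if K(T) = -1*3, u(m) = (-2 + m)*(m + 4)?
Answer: 429/10 ≈ 42.900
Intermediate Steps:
u(m) = (-2 + m)*(4 + m)
K(T) = -3
G(W, E) = -⅒ (G(W, E) = 1/(-10) = -⅒)
-4 + G(K(u(-3)), -3)*(-469) = -4 - ⅒*(-469) = -4 + 469/10 = 429/10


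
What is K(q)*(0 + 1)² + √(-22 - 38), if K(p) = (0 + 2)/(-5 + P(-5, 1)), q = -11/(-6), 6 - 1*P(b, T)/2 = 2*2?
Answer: -2 + 2*I*√15 ≈ -2.0 + 7.746*I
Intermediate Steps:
P(b, T) = 4 (P(b, T) = 12 - 4*2 = 12 - 2*4 = 12 - 8 = 4)
q = 11/6 (q = -11*(-⅙) = 11/6 ≈ 1.8333)
K(p) = -2 (K(p) = (0 + 2)/(-5 + 4) = 2/(-1) = 2*(-1) = -2)
K(q)*(0 + 1)² + √(-22 - 38) = -2*(0 + 1)² + √(-22 - 38) = -2*1² + √(-60) = -2*1 + 2*I*√15 = -2 + 2*I*√15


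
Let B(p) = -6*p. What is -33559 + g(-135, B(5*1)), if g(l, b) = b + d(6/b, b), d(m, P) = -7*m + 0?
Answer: -167938/5 ≈ -33588.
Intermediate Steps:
d(m, P) = -7*m
g(l, b) = b - 42/b
-33559 + g(-135, B(5*1)) = -33559 + (-30 - 42/((-30))) = -33559 + (-6*5 - 42/((-6*5))) = -33559 + (-30 - 42/(-30)) = -33559 + (-30 - 42*(-1/30)) = -33559 + (-30 + 7/5) = -33559 - 143/5 = -167938/5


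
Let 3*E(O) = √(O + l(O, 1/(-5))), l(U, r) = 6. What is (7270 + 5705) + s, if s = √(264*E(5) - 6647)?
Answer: 12975 + √(-6647 + 88*√11) ≈ 12975.0 + 79.719*I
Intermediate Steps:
E(O) = √(6 + O)/3 (E(O) = √(O + 6)/3 = √(6 + O)/3)
s = √(-6647 + 88*√11) (s = √(264*(√(6 + 5)/3) - 6647) = √(264*(√11/3) - 6647) = √(88*√11 - 6647) = √(-6647 + 88*√11) ≈ 79.719*I)
(7270 + 5705) + s = (7270 + 5705) + √(-6647 + 88*√11) = 12975 + √(-6647 + 88*√11)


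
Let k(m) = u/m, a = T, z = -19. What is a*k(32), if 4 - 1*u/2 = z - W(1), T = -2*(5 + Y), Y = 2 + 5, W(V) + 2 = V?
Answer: -33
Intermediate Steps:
W(V) = -2 + V
Y = 7
T = -24 (T = -2*(5 + 7) = -2*12 = -24)
a = -24
u = 44 (u = 8 - 2*(-19 - (-2 + 1)) = 8 - 2*(-19 - 1*(-1)) = 8 - 2*(-19 + 1) = 8 - 2*(-18) = 8 + 36 = 44)
k(m) = 44/m
a*k(32) = -1056/32 = -24*11/8 = -33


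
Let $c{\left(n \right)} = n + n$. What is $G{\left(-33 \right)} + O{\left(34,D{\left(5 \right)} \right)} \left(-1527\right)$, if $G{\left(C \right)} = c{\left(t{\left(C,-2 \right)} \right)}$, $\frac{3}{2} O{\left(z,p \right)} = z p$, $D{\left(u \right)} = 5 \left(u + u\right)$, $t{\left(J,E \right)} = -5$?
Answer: $-1730610$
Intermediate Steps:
$D{\left(u \right)} = 10 u$ ($D{\left(u \right)} = 5 \cdot 2 u = 10 u$)
$c{\left(n \right)} = 2 n$
$O{\left(z,p \right)} = \frac{2 p z}{3}$ ($O{\left(z,p \right)} = \frac{2 z p}{3} = \frac{2 p z}{3}$)
$G{\left(C \right)} = -10$ ($G{\left(C \right)} = 2 \left(-5\right) = -10$)
$G{\left(-33 \right)} + O{\left(34,D{\left(5 \right)} \right)} \left(-1527\right) = -10 + \frac{2}{3} \cdot 10 \cdot 5 \cdot 34 \left(-1527\right) = -10 + \frac{2}{3} \cdot 50 \cdot 34 \left(-1527\right) = -10 + \frac{3400}{3} \left(-1527\right) = -10 - 1730600 = -1730610$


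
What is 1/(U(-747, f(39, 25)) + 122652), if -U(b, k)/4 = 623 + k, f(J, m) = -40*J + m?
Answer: 1/126300 ≈ 7.9177e-6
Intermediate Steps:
f(J, m) = m - 40*J
U(b, k) = -2492 - 4*k (U(b, k) = -4*(623 + k) = -2492 - 4*k)
1/(U(-747, f(39, 25)) + 122652) = 1/((-2492 - 4*(25 - 40*39)) + 122652) = 1/((-2492 - 4*(25 - 1560)) + 122652) = 1/((-2492 - 4*(-1535)) + 122652) = 1/((-2492 + 6140) + 122652) = 1/(3648 + 122652) = 1/126300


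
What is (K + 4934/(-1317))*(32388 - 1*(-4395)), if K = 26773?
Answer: 432262866927/439 ≈ 9.8465e+8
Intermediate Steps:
(K + 4934/(-1317))*(32388 - 1*(-4395)) = (26773 + 4934/(-1317))*(32388 - 1*(-4395)) = (26773 + 4934*(-1/1317))*(32388 + 4395) = (26773 - 4934/1317)*36783 = (35255107/1317)*36783 = 432262866927/439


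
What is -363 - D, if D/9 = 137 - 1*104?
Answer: -660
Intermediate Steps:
D = 297 (D = 9*(137 - 1*104) = 9*(137 - 104) = 9*33 = 297)
-363 - D = -363 - 1*297 = -363 - 297 = -660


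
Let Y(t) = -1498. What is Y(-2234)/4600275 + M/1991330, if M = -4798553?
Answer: -4415529282883/1832133123150 ≈ -2.4100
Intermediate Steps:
Y(-2234)/4600275 + M/1991330 = -1498/4600275 - 4798553/1991330 = -4415529282883/1832133123150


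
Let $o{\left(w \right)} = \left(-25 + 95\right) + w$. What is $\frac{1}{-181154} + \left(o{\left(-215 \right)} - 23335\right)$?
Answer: $- \frac{4253495921}{181154} \approx -23480.0$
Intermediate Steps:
$o{\left(w \right)} = 70 + w$
$\frac{1}{-181154} + \left(o{\left(-215 \right)} - 23335\right) = \frac{1}{-181154} + \left(\left(70 - 215\right) - 23335\right) = - \frac{1}{181154} - 23480 = - \frac{4253495921}{181154}$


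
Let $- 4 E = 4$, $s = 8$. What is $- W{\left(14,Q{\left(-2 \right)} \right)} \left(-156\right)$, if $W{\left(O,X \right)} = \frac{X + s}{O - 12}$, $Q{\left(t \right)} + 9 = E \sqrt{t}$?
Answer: $-78 - 78 i \sqrt{2} \approx -78.0 - 110.31 i$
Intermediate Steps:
$E = -1$ ($E = \left(- \frac{1}{4}\right) 4 = -1$)
$Q{\left(t \right)} = -9 - \sqrt{t}$
$W{\left(O,X \right)} = \frac{8 + X}{-12 + O}$ ($W{\left(O,X \right)} = \frac{X + 8}{O - 12} = \frac{8 + X}{-12 + O}$)
$- W{\left(14,Q{\left(-2 \right)} \right)} \left(-156\right) = - \frac{8 - \left(9 + \sqrt{-2}\right)}{-12 + 14} \left(-156\right) = - \frac{8 - \left(9 + i \sqrt{2}\right)}{2} \left(-156\right) = - \frac{-1 - i \sqrt{2}}{2} \left(-156\right) = - (- \frac{1}{2} - \frac{i \sqrt{2}}{2}) \left(-156\right) = \left(\frac{1}{2} + \frac{i \sqrt{2}}{2}\right) \left(-156\right) = -78 - 78 i \sqrt{2}$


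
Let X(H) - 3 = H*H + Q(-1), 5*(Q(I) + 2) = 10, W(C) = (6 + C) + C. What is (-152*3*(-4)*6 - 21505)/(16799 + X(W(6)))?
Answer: -10561/17126 ≈ -0.61666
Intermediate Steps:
W(C) = 6 + 2*C
Q(I) = 0 (Q(I) = -2 + (1/5)*10 = -2 + 2 = 0)
X(H) = 3 + H**2 (X(H) = 3 + (H*H + 0) = 3 + (H**2 + 0) = 3 + H**2)
(-152*3*(-4)*6 - 21505)/(16799 + X(W(6))) = (-152*3*(-4)*6 - 21505)/(16799 + (3 + (6 + 2*6)**2)) = (-(-1824)*6 - 21505)/(16799 + (3 + (6 + 12)**2)) = (-152*(-72) - 21505)/(16799 + (3 + 18**2)) = (10944 - 21505)/(16799 + (3 + 324)) = -10561/(16799 + 327) = -10561/17126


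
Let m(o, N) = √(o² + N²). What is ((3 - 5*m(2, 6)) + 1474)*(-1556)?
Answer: -2298212 + 15560*√10 ≈ -2.2490e+6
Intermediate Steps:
m(o, N) = √(N² + o²)
((3 - 5*m(2, 6)) + 1474)*(-1556) = ((3 - 5*√(6² + 2²)) + 1474)*(-1556) = ((3 - 5*√(36 + 4)) + 1474)*(-1556) = ((3 - 10*√10) + 1474)*(-1556) = (1477 - 10*√10)*(-1556) = -2298212 + 15560*√10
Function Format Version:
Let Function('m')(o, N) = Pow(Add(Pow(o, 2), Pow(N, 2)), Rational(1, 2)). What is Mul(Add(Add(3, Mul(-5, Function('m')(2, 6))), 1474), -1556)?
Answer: Add(-2298212, Mul(15560, Pow(10, Rational(1, 2)))) ≈ -2.2490e+6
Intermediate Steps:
Function('m')(o, N) = Pow(Add(Pow(N, 2), Pow(o, 2)), Rational(1, 2))
Mul(Add(Add(3, Mul(-5, Function('m')(2, 6))), 1474), -1556) = Mul(Add(Add(3, Mul(-5, Pow(Add(Pow(6, 2), Pow(2, 2)), Rational(1, 2)))), 1474), -1556) = Mul(Add(Add(3, Mul(-5, Pow(Add(36, 4), Rational(1, 2)))), 1474), -1556) = Mul(Add(Add(3, Mul(-5, Pow(40, Rational(1, 2)))), 1474), -1556) = Mul(Add(Add(3, Mul(-5, Mul(2, Pow(10, Rational(1, 2))))), 1474), -1556) = Mul(Add(Add(3, Mul(-10, Pow(10, Rational(1, 2)))), 1474), -1556) = Mul(Add(1477, Mul(-10, Pow(10, Rational(1, 2)))), -1556) = Add(-2298212, Mul(15560, Pow(10, Rational(1, 2))))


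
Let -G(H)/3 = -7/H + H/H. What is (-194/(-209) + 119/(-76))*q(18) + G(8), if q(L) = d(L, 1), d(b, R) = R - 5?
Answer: 3637/1672 ≈ 2.1752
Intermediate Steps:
d(b, R) = -5 + R
q(L) = -4 (q(L) = -5 + 1 = -4)
G(H) = -3 + 21/H (G(H) = -3*(-7/H + H/H) = -3*(-7/H + 1) = -3*(1 - 7/H) = -3 + 21/H)
(-194/(-209) + 119/(-76))*q(18) + G(8) = (-194/(-209) + 119/(-76))*(-4) + (-3 + 21/8) = (-194*(-1/209) + 119*(-1/76))*(-4) + (-3 + 21*(⅛)) = (194/209 - 119/76)*(-4) + (-3 + 21/8) = -533/836*(-4) - 3/8 = 533/209 - 3/8 = 3637/1672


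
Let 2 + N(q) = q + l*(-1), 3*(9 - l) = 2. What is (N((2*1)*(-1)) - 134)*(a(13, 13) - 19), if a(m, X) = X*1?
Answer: 878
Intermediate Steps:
l = 25/3 (l = 9 - ⅓*2 = 9 - ⅔ = 25/3 ≈ 8.3333)
a(m, X) = X
N(q) = -31/3 + q (N(q) = -2 + (q + (25/3)*(-1)) = -2 + (q - 25/3) = -2 + (-25/3 + q) = -31/3 + q)
(N((2*1)*(-1)) - 134)*(a(13, 13) - 19) = ((-31/3 + (2*1)*(-1)) - 134)*(13 - 19) = ((-31/3 + 2*(-1)) - 134)*(-6) = ((-31/3 - 2) - 134)*(-6) = (-37/3 - 134)*(-6) = -439/3*(-6) = 878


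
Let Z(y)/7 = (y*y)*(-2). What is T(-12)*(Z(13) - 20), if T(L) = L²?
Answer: -343584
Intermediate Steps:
Z(y) = -14*y² (Z(y) = 7*((y*y)*(-2)) = 7*(y²*(-2)) = 7*(-2*y²) = -14*y²)
T(-12)*(Z(13) - 20) = (-12)²*(-14*13² - 20) = 144*(-14*169 - 20) = 144*(-2366 - 20) = 144*(-2386) = -343584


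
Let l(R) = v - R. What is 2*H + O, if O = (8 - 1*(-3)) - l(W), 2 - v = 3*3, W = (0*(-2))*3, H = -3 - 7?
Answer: -2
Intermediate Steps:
H = -10
W = 0 (W = 0*3 = 0)
v = -7 (v = 2 - 3*3 = 2 - 1*9 = 2 - 9 = -7)
l(R) = -7 - R
O = 18 (O = (8 - 1*(-3)) - (-7 - 1*0) = (8 + 3) - (-7 + 0) = 11 - 1*(-7) = 11 + 7 = 18)
2*H + O = 2*(-10) + 18 = -20 + 18 = -2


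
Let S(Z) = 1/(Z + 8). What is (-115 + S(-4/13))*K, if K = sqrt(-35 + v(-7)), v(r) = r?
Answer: -11487*I*sqrt(42)/100 ≈ -744.44*I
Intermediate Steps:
S(Z) = 1/(8 + Z)
K = I*sqrt(42) (K = sqrt(-35 - 7) = sqrt(-42) = I*sqrt(42) ≈ 6.4807*I)
(-115 + S(-4/13))*K = (-115 + 1/(8 - 4/13))*(I*sqrt(42)) = (-115 + 1/(100/13))*(I*sqrt(42)) = (-115 + 13/100)*(I*sqrt(42)) = -11487*I*sqrt(42)/100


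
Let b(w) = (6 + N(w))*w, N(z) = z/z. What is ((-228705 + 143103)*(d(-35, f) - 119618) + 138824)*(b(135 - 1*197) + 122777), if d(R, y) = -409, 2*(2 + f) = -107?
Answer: 1257036408212754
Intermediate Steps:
N(z) = 1
f = -111/2 (f = -2 + (½)*(-107) = -2 - 107/2 = -111/2 ≈ -55.500)
b(w) = 7*w (b(w) = (6 + 1)*w = 7*w)
((-228705 + 143103)*(d(-35, f) - 119618) + 138824)*(b(135 - 1*197) + 122777) = ((-228705 + 143103)*(-409 - 119618) + 138824)*(7*(135 - 1*197) + 122777) = (-85602*(-120027) + 138824)*(7*(135 - 197) + 122777) = (10274551254 + 138824)*(7*(-62) + 122777) = 10274690078*(-434 + 122777) = 10274690078*122343 = 1257036408212754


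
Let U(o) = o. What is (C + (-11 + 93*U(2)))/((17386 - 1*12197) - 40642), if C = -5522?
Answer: 5347/35453 ≈ 0.15082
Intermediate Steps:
(C + (-11 + 93*U(2)))/((17386 - 1*12197) - 40642) = (-5522 + (-11 + 93*2))/((17386 - 1*12197) - 40642) = (-5522 + (-11 + 186))/((17386 - 12197) - 40642) = (-5522 + 175)/(5189 - 40642) = -5347/(-35453) = -5347*(-1/35453) = 5347/35453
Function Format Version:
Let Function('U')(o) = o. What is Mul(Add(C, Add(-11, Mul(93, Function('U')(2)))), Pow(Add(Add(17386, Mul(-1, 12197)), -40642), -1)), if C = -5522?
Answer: Rational(5347, 35453) ≈ 0.15082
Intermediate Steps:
Mul(Add(C, Add(-11, Mul(93, Function('U')(2)))), Pow(Add(Add(17386, Mul(-1, 12197)), -40642), -1)) = Mul(Add(-5522, Add(-11, Mul(93, 2))), Pow(Add(Add(17386, Mul(-1, 12197)), -40642), -1)) = Mul(Add(-5522, Add(-11, 186)), Pow(Add(Add(17386, -12197), -40642), -1)) = Mul(Add(-5522, 175), Pow(Add(5189, -40642), -1)) = Mul(-5347, Pow(-35453, -1)) = Mul(-5347, Rational(-1, 35453)) = Rational(5347, 35453)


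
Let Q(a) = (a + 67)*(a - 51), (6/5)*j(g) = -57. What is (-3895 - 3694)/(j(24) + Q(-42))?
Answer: 15178/4745 ≈ 3.1987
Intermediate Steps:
j(g) = -95/2 (j(g) = (⅚)*(-57) = -95/2)
Q(a) = (-51 + a)*(67 + a) (Q(a) = (67 + a)*(-51 + a) = (-51 + a)*(67 + a))
(-3895 - 3694)/(j(24) + Q(-42)) = (-3895 - 3694)/(-95/2 + (-3417 + (-42)² + 16*(-42))) = -7589/(-95/2 + (-3417 + 1764 - 672)) = -7589/(-95/2 - 2325) = -7589/(-4745/2) = -7589*(-2/4745) = 15178/4745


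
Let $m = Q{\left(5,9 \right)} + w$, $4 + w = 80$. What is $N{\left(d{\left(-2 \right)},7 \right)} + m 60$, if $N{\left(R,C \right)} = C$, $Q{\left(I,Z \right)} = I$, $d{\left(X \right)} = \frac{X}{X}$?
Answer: $4867$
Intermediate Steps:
$d{\left(X \right)} = 1$
$w = 76$ ($w = -4 + 80 = 76$)
$m = 81$ ($m = 5 + 76 = 81$)
$N{\left(d{\left(-2 \right)},7 \right)} + m 60 = 7 + 81 \cdot 60 = 7 + 4860 = 4867$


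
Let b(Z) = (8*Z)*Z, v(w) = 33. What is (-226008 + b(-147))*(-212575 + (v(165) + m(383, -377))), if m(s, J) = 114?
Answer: 11287574208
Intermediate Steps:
b(Z) = 8*Z²
(-226008 + b(-147))*(-212575 + (v(165) + m(383, -377))) = (-226008 + 8*(-147)²)*(-212575 + (33 + 114)) = (-226008 + 8*21609)*(-212575 + 147) = (-226008 + 172872)*(-212428) = -53136*(-212428) = 11287574208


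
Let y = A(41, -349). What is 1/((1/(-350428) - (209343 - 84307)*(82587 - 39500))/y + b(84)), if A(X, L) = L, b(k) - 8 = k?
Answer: 122299372/1887916216126721 ≈ 6.4780e-8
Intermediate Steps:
b(k) = 8 + k
y = -349
1/((1/(-350428) - (209343 - 84307)*(82587 - 39500))/y + b(84)) = 1/((1/(-350428) - (209343 - 84307)*(82587 - 39500))/(-349) + (8 + 84)) = 1/((-1/350428 - 125036*43087)*(-1/349) + 92) = 1/((-1/350428 - 1*5387426132)*(-1/349) + 92) = 1/((-1/350428 - 5387426132)*(-1/349) + 92) = 1/(-1887904964584497/350428*(-1/349) + 92) = 1/(1887904964584497/122299372 + 92) = 1/(1887916216126721/122299372) = 122299372/1887916216126721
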